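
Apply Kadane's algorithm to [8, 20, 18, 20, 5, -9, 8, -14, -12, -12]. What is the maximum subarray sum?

Using Kadane's algorithm on [8, 20, 18, 20, 5, -9, 8, -14, -12, -12]:

Scanning through the array:
Position 1 (value 20): max_ending_here = 28, max_so_far = 28
Position 2 (value 18): max_ending_here = 46, max_so_far = 46
Position 3 (value 20): max_ending_here = 66, max_so_far = 66
Position 4 (value 5): max_ending_here = 71, max_so_far = 71
Position 5 (value -9): max_ending_here = 62, max_so_far = 71
Position 6 (value 8): max_ending_here = 70, max_so_far = 71
Position 7 (value -14): max_ending_here = 56, max_so_far = 71
Position 8 (value -12): max_ending_here = 44, max_so_far = 71
Position 9 (value -12): max_ending_here = 32, max_so_far = 71

Maximum subarray: [8, 20, 18, 20, 5]
Maximum sum: 71

The maximum subarray is [8, 20, 18, 20, 5] with sum 71. This subarray runs from index 0 to index 4.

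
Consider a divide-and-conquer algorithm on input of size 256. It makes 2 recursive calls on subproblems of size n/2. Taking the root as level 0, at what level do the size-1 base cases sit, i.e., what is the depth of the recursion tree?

For divide and conquer with division factor 2:

Problem sizes at each level:
Level 0: 256
Level 1: 128
Level 2: 64
Level 3: 32
Level 4: 16
Level 5: 8
Level 6: 4
Level 7: 2
Level 8: 1

The root is level 0 and the size-1 base case is level 8 (the tree spans levels 0 through 8, i.e. 9 levels counting the root), so the depth is the number of divisions: log_2(256) = 8

The recursion tree depth is log_2(256) = 8. At each level, the problem size is divided by 2, so it takes 8 divisions to reduce to a base case of size 1. The algorithm makes 2 recursive calls at each level.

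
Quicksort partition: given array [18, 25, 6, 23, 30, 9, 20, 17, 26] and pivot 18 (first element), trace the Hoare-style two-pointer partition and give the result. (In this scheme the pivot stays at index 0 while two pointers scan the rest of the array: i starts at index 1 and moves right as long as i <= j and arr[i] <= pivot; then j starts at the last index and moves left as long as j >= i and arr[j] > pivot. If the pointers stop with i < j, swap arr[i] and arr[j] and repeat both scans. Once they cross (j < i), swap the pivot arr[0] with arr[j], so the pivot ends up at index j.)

Hoare-style two-pointer partition with pivot = 18:

Initial array: [18, 25, 6, 23, 30, 9, 20, 17, 26]

Pointers start at i = 1, j = 8.
i stops at index 1 (arr[1]=25 > 18), j stops at index 7 (arr[7]=17 <= 18): swap arr[1] and arr[7], array becomes [18, 17, 6, 23, 30, 9, 20, 25, 26]
i stops at index 3 (arr[3]=23 > 18), j stops at index 5 (arr[5]=9 <= 18): swap arr[3] and arr[5], array becomes [18, 17, 6, 9, 30, 23, 20, 25, 26]
i ends at 4, j ends at 3: the pointers have crossed (j < i), so scanning stops.

Swap pivot arr[0] with arr[3] to place pivot at position 3: [9, 17, 6, 18, 30, 23, 20, 25, 26]
Pivot position: 3

After partitioning with pivot 18, the array becomes [9, 17, 6, 18, 30, 23, 20, 25, 26]. The pivot is placed at index 3. All elements to the left of the pivot are <= 18, and all elements to the right are > 18.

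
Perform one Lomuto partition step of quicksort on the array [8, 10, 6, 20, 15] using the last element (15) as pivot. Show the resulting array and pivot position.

Lomuto partition with pivot = 15:

Initial array: [8, 10, 6, 20, 15]

arr[0]=8 <= 15: swap with position 0, array becomes [8, 10, 6, 20, 15]
arr[1]=10 <= 15: swap with position 1, array becomes [8, 10, 6, 20, 15]
arr[2]=6 <= 15: swap with position 2, array becomes [8, 10, 6, 20, 15]
arr[3]=20 > 15: no swap

Place pivot at position 3: [8, 10, 6, 15, 20]
Pivot position: 3

After partitioning with pivot 15, the array becomes [8, 10, 6, 15, 20]. The pivot is placed at index 3. All elements to the left of the pivot are <= 15, and all elements to the right are > 15.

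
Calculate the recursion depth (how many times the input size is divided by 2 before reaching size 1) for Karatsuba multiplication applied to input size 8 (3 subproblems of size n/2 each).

For divide and conquer with division factor 2:

Problem sizes at each level:
Level 0: 8
Level 1: 4
Level 2: 2
Level 3: 1

The root is level 0 and the size-1 base case is level 3 (the tree spans levels 0 through 3, i.e. 4 levels counting the root), so the depth is the number of divisions: log_2(8) = 3

The recursion tree depth is log_2(8) = 3. At each level, the problem size is divided by 2, so it takes 3 divisions to reduce to a base case of size 1. The algorithm makes 3 recursive calls at each level.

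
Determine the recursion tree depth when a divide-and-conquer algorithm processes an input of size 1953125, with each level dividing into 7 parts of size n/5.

For divide and conquer with division factor 5:

Problem sizes at each level:
Level 0: 1953125
Level 1: 390625
Level 2: 78125
Level 3: 15625
Level 4: 3125
Level 5: 625
Level 6: 125
Level 7: 25
Level 8: 5
Level 9: 1

The root is level 0 and the size-1 base case is level 9 (the tree spans levels 0 through 9, i.e. 10 levels counting the root), so the depth is the number of divisions: log_5(1953125) = 9

The recursion tree depth is log_5(1953125) = 9. At each level, the problem size is divided by 5, so it takes 9 divisions to reduce to a base case of size 1. The algorithm makes 7 recursive calls at each level.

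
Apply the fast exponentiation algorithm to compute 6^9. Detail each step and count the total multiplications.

Computing 6^9 by squaring (build up from 6^1; each line after the first costs one multiplication):

6^1 = 6
6^2 = (6^1)^2 = 6^2 = 36
6^4 = (6^2)^2 = 36^2 = 1296
6^8 = (6^4)^2 = 1296^2 = 1679616
6^9 = 6 * 6^8 = 6 * 1679616 = 10077696

Result: 10077696
Multiplications needed: 4 (4 lines after 6^1)

6^9 = 10077696. Using exponentiation by squaring, this requires 4 multiplications. The key idea: if the exponent is even, square the half-power; if odd, multiply by the base once.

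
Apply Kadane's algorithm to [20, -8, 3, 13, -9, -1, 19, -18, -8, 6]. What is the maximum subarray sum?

Using Kadane's algorithm on [20, -8, 3, 13, -9, -1, 19, -18, -8, 6]:

Scanning through the array:
Position 1 (value -8): max_ending_here = 12, max_so_far = 20
Position 2 (value 3): max_ending_here = 15, max_so_far = 20
Position 3 (value 13): max_ending_here = 28, max_so_far = 28
Position 4 (value -9): max_ending_here = 19, max_so_far = 28
Position 5 (value -1): max_ending_here = 18, max_so_far = 28
Position 6 (value 19): max_ending_here = 37, max_so_far = 37
Position 7 (value -18): max_ending_here = 19, max_so_far = 37
Position 8 (value -8): max_ending_here = 11, max_so_far = 37
Position 9 (value 6): max_ending_here = 17, max_so_far = 37

Maximum subarray: [20, -8, 3, 13, -9, -1, 19]
Maximum sum: 37

The maximum subarray is [20, -8, 3, 13, -9, -1, 19] with sum 37. This subarray runs from index 0 to index 6.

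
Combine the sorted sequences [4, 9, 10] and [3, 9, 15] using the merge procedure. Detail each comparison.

Merging process:

Compare 4 vs 3: take 3 from right. Merged: [3]
Compare 4 vs 9: take 4 from left. Merged: [3, 4]
Compare 9 vs 9: take 9 from left. Merged: [3, 4, 9]
Compare 10 vs 9: take 9 from right. Merged: [3, 4, 9, 9]
Compare 10 vs 15: take 10 from left. Merged: [3, 4, 9, 9, 10]
Append remaining from right: [15]. Merged: [3, 4, 9, 9, 10, 15]

Final merged array: [3, 4, 9, 9, 10, 15]
Total comparisons: 5

The merged array is [3, 4, 9, 9, 10, 15], requiring 5 comparisons. The merge step runs in O(n) time where n is the total number of elements.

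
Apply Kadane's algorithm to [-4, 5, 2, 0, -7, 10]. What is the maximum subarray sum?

Using Kadane's algorithm on [-4, 5, 2, 0, -7, 10]:

Scanning through the array:
Position 1 (value 5): max_ending_here = 5, max_so_far = 5
Position 2 (value 2): max_ending_here = 7, max_so_far = 7
Position 3 (value 0): max_ending_here = 7, max_so_far = 7
Position 4 (value -7): max_ending_here = 0, max_so_far = 7
Position 5 (value 10): max_ending_here = 10, max_so_far = 10

Maximum subarray: [5, 2, 0, -7, 10]
Maximum sum: 10

The maximum subarray is [5, 2, 0, -7, 10] with sum 10. This subarray runs from index 1 to index 5.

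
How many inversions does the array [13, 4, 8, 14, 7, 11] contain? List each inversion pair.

Finding inversions in [13, 4, 8, 14, 7, 11]:

(0, 1): arr[0]=13 > arr[1]=4
(0, 2): arr[0]=13 > arr[2]=8
(0, 4): arr[0]=13 > arr[4]=7
(0, 5): arr[0]=13 > arr[5]=11
(2, 4): arr[2]=8 > arr[4]=7
(3, 4): arr[3]=14 > arr[4]=7
(3, 5): arr[3]=14 > arr[5]=11

Total inversions: 7

The array has 7 inversion(s): (0,1), (0,2), (0,4), (0,5), (2,4), (3,4), (3,5). Each pair (i,j) satisfies i < j and arr[i] > arr[j].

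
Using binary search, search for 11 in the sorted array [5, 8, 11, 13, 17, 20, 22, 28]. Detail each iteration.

Binary search for 11 in [5, 8, 11, 13, 17, 20, 22, 28]:

lo=0, hi=7, mid=3, arr[mid]=13 -> 13 > 11, search left half
lo=0, hi=2, mid=1, arr[mid]=8 -> 8 < 11, search right half
lo=2, hi=2, mid=2, arr[mid]=11 -> Found target at index 2!

Binary search finds 11 at index 2 after 3 comparisons. The search repeatedly halves the search space by comparing with the middle element.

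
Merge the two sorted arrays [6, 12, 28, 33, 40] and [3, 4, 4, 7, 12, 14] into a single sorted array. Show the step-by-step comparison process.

Merging process:

Compare 6 vs 3: take 3 from right. Merged: [3]
Compare 6 vs 4: take 4 from right. Merged: [3, 4]
Compare 6 vs 4: take 4 from right. Merged: [3, 4, 4]
Compare 6 vs 7: take 6 from left. Merged: [3, 4, 4, 6]
Compare 12 vs 7: take 7 from right. Merged: [3, 4, 4, 6, 7]
Compare 12 vs 12: take 12 from left. Merged: [3, 4, 4, 6, 7, 12]
Compare 28 vs 12: take 12 from right. Merged: [3, 4, 4, 6, 7, 12, 12]
Compare 28 vs 14: take 14 from right. Merged: [3, 4, 4, 6, 7, 12, 12, 14]
Append remaining from left: [28, 33, 40]. Merged: [3, 4, 4, 6, 7, 12, 12, 14, 28, 33, 40]

Final merged array: [3, 4, 4, 6, 7, 12, 12, 14, 28, 33, 40]
Total comparisons: 8

The merged array is [3, 4, 4, 6, 7, 12, 12, 14, 28, 33, 40], requiring 8 comparisons. The merge step runs in O(n) time where n is the total number of elements.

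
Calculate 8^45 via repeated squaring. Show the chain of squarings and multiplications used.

Computing 8^45 by squaring (build up from 8^1; each line after the first costs one multiplication):

8^1 = 8
8^2 = (8^1)^2 = 8^2 = 64
8^4 = (8^2)^2 = 64^2 = 4096
8^5 = 8 * 8^4 = 8 * 4096 = 32768
8^10 = (8^5)^2 = 32768^2 = 1073741824
8^11 = 8 * 8^10 = 8 * 1073741824 = 8589934592
8^22 = (8^11)^2 = 8589934592^2 = 73786976294838206464
8^44 = (8^22)^2 = 73786976294838206464^2 = 5444517870735015415413993718908291383296
8^45 = 8 * 8^44 = 8 * 5444517870735015415413993718908291383296 = 43556142965880123323311949751266331066368

Result: 43556142965880123323311949751266331066368
Multiplications needed: 8 (8 lines after 8^1)

8^45 = 43556142965880123323311949751266331066368. Using exponentiation by squaring, this requires 8 multiplications. The key idea: if the exponent is even, square the half-power; if odd, multiply by the base once.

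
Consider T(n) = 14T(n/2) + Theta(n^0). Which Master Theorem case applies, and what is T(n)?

Master Theorem for T(n) = 14T(n/2) + O(n^0):

a = 14, b = 2, c = 0
log_b(a) = log_2(14) = 3.8074

Case 1: c = 0 < log_2(14) = 3.8074
T(n) = O(n^(log_2 14))

For T(n) = 14T(n/2) + O(n^0): log_2(14) = 3.8074. This is Case 1 of the Master Theorem (c < log_b(a), work dominated by leaves), giving O(n^(log_2 14)).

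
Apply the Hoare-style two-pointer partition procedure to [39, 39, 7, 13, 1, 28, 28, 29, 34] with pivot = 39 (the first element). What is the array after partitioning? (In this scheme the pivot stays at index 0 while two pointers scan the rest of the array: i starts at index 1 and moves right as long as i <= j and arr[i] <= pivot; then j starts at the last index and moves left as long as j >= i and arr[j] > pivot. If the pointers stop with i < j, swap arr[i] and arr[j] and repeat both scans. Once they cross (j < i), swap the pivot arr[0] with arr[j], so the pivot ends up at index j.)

Hoare-style two-pointer partition with pivot = 39:

Initial array: [39, 39, 7, 13, 1, 28, 28, 29, 34]

Pointers start at i = 1, j = 8.
i ends at 9, j ends at 8: the pointers have crossed (j < i), so scanning stops.

Swap pivot arr[0] with arr[8] to place pivot at position 8: [34, 39, 7, 13, 1, 28, 28, 29, 39]
Pivot position: 8

After partitioning with pivot 39, the array becomes [34, 39, 7, 13, 1, 28, 28, 29, 39]. The pivot is placed at index 8. All elements to the left of the pivot are <= 39, and all elements to the right are > 39.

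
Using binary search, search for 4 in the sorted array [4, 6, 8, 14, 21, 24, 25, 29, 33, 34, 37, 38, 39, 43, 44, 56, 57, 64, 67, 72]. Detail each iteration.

Binary search for 4 in [4, 6, 8, 14, 21, 24, 25, 29, 33, 34, 37, 38, 39, 43, 44, 56, 57, 64, 67, 72]:

lo=0, hi=19, mid=9, arr[mid]=34 -> 34 > 4, search left half
lo=0, hi=8, mid=4, arr[mid]=21 -> 21 > 4, search left half
lo=0, hi=3, mid=1, arr[mid]=6 -> 6 > 4, search left half
lo=0, hi=0, mid=0, arr[mid]=4 -> Found target at index 0!

Binary search finds 4 at index 0 after 4 comparisons. The search repeatedly halves the search space by comparing with the middle element.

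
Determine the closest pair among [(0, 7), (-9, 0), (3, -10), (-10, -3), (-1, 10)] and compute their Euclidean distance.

Computing all pairwise distances among 5 points:

d((0, 7), (-9, 0)) = 11.4018
d((0, 7), (3, -10)) = 17.2627
d((0, 7), (-10, -3)) = 14.1421
d((0, 7), (-1, 10)) = 3.1623 <-- minimum
d((-9, 0), (3, -10)) = 15.6205
d((-9, 0), (-10, -3)) = 3.1623 <-- minimum
d((-9, 0), (-1, 10)) = 12.8062
d((3, -10), (-10, -3)) = 14.7648
d((3, -10), (-1, 10)) = 20.3961
d((-10, -3), (-1, 10)) = 15.8114

Minimum distance: 3.1623 (tie among 2 pairs: (0, 7) and (-1, 10); (-9, 0) and (-10, -3))

The minimum Euclidean distance is 3.1623. There is a tie: 2 pairs achieve this minimum — (0, 7) and (-1, 10); (-9, 0) and (-10, -3). Any of these is a valid closest pair. For 5 points, brute-force pairwise comparison is shown above. For large n, the divide-and-conquer algorithm (sort by x, recurse on halves, check the dividing strip) achieves O(n log n).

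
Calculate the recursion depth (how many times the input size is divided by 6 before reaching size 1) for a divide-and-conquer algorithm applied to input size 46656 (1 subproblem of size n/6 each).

For divide and conquer with division factor 6:

Problem sizes at each level:
Level 0: 46656
Level 1: 7776
Level 2: 1296
Level 3: 216
Level 4: 36
Level 5: 6
Level 6: 1

The root is level 0 and the size-1 base case is level 6 (the tree spans levels 0 through 6, i.e. 7 levels counting the root), so the depth is the number of divisions: log_6(46656) = 6

The recursion tree depth is log_6(46656) = 6. At each level, the problem size is divided by 6, so it takes 6 divisions to reduce to a base case of size 1. The algorithm makes 1 recursive call at each level.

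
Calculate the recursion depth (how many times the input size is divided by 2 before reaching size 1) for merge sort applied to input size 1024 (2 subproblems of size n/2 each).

For divide and conquer with division factor 2:

Problem sizes at each level:
Level 0: 1024
Level 1: 512
Level 2: 256
Level 3: 128
Level 4: 64
Level 5: 32
Level 6: 16
Level 7: 8
Level 8: 4
Level 9: 2
Level 10: 1

The root is level 0 and the size-1 base case is level 10 (the tree spans levels 0 through 10, i.e. 11 levels counting the root), so the depth is the number of divisions: log_2(1024) = 10

The recursion tree depth is log_2(1024) = 10. At each level, the problem size is divided by 2, so it takes 10 divisions to reduce to a base case of size 1. The algorithm makes 2 recursive calls at each level.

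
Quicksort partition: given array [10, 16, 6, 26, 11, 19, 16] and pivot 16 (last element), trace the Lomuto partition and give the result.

Lomuto partition with pivot = 16:

Initial array: [10, 16, 6, 26, 11, 19, 16]

arr[0]=10 <= 16: swap with position 0, array becomes [10, 16, 6, 26, 11, 19, 16]
arr[1]=16 <= 16: swap with position 1, array becomes [10, 16, 6, 26, 11, 19, 16]
arr[2]=6 <= 16: swap with position 2, array becomes [10, 16, 6, 26, 11, 19, 16]
arr[3]=26 > 16: no swap
arr[4]=11 <= 16: swap with position 3, array becomes [10, 16, 6, 11, 26, 19, 16]
arr[5]=19 > 16: no swap

Place pivot at position 4: [10, 16, 6, 11, 16, 19, 26]
Pivot position: 4

After partitioning with pivot 16, the array becomes [10, 16, 6, 11, 16, 19, 26]. The pivot is placed at index 4. All elements to the left of the pivot are <= 16, and all elements to the right are > 16.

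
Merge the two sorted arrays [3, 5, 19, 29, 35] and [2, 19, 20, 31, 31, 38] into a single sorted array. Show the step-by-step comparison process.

Merging process:

Compare 3 vs 2: take 2 from right. Merged: [2]
Compare 3 vs 19: take 3 from left. Merged: [2, 3]
Compare 5 vs 19: take 5 from left. Merged: [2, 3, 5]
Compare 19 vs 19: take 19 from left. Merged: [2, 3, 5, 19]
Compare 29 vs 19: take 19 from right. Merged: [2, 3, 5, 19, 19]
Compare 29 vs 20: take 20 from right. Merged: [2, 3, 5, 19, 19, 20]
Compare 29 vs 31: take 29 from left. Merged: [2, 3, 5, 19, 19, 20, 29]
Compare 35 vs 31: take 31 from right. Merged: [2, 3, 5, 19, 19, 20, 29, 31]
Compare 35 vs 31: take 31 from right. Merged: [2, 3, 5, 19, 19, 20, 29, 31, 31]
Compare 35 vs 38: take 35 from left. Merged: [2, 3, 5, 19, 19, 20, 29, 31, 31, 35]
Append remaining from right: [38]. Merged: [2, 3, 5, 19, 19, 20, 29, 31, 31, 35, 38]

Final merged array: [2, 3, 5, 19, 19, 20, 29, 31, 31, 35, 38]
Total comparisons: 10

The merged array is [2, 3, 5, 19, 19, 20, 29, 31, 31, 35, 38], requiring 10 comparisons. The merge step runs in O(n) time where n is the total number of elements.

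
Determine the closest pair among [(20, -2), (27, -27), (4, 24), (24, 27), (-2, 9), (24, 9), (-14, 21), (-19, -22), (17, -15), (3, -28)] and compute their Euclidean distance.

Computing all pairwise distances among 10 points:

d((20, -2), (27, -27)) = 25.9615
d((20, -2), (4, 24)) = 30.5287
d((20, -2), (24, 27)) = 29.2746
d((20, -2), (-2, 9)) = 24.5967
d((20, -2), (24, 9)) = 11.7047 <-- minimum
d((20, -2), (-14, 21)) = 41.0488
d((20, -2), (-19, -22)) = 43.8292
d((20, -2), (17, -15)) = 13.3417
d((20, -2), (3, -28)) = 31.0644
d((27, -27), (4, 24)) = 55.9464
d((27, -27), (24, 27)) = 54.0833
d((27, -27), (-2, 9)) = 46.2277
d((27, -27), (24, 9)) = 36.1248
d((27, -27), (-14, 21)) = 63.1269
d((27, -27), (-19, -22)) = 46.2709
d((27, -27), (17, -15)) = 15.6205
d((27, -27), (3, -28)) = 24.0208
d((4, 24), (24, 27)) = 20.2237
d((4, 24), (-2, 9)) = 16.1555
d((4, 24), (24, 9)) = 25.0
d((4, 24), (-14, 21)) = 18.2483
d((4, 24), (-19, -22)) = 51.4296
d((4, 24), (17, -15)) = 41.1096
d((4, 24), (3, -28)) = 52.0096
d((24, 27), (-2, 9)) = 31.6228
d((24, 27), (24, 9)) = 18.0
d((24, 27), (-14, 21)) = 38.4708
d((24, 27), (-19, -22)) = 65.192
d((24, 27), (17, -15)) = 42.5793
d((24, 27), (3, -28)) = 58.8727
d((-2, 9), (24, 9)) = 26.0
d((-2, 9), (-14, 21)) = 16.9706
d((-2, 9), (-19, -22)) = 35.3553
d((-2, 9), (17, -15)) = 30.6105
d((-2, 9), (3, -28)) = 37.3363
d((24, 9), (-14, 21)) = 39.8497
d((24, 9), (-19, -22)) = 53.0094
d((24, 9), (17, -15)) = 25.0
d((24, 9), (3, -28)) = 42.5441
d((-14, 21), (-19, -22)) = 43.2897
d((-14, 21), (17, -15)) = 47.5079
d((-14, 21), (3, -28)) = 51.8652
d((-19, -22), (17, -15)) = 36.6742
d((-19, -22), (3, -28)) = 22.8035
d((17, -15), (3, -28)) = 19.105

Closest pair: (20, -2) and (24, 9) with distance 11.7047

The closest pair is (20, -2) and (24, 9) with Euclidean distance 11.7047. For 10 points, brute-force pairwise comparison is shown above. For large n, the divide-and-conquer algorithm (sort by x, recurse on halves, check the dividing strip) achieves O(n log n).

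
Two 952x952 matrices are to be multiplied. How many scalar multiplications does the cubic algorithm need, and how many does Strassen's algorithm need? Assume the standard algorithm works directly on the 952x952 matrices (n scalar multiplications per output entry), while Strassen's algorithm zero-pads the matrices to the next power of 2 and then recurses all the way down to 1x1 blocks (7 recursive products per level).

Matrix multiplication for 952x952 matrices:

Strassen's algorithm requires power-of-2 dimensions. Pad 952x952 to 1024x1024 (next power of 2).

Standard algorithm: 952^3 = 862801408 multiplications
Strassen's algorithm: 7^(log2(1024)) = 7^10 = 282475249 multiplications
Savings: 862801408 - 282475249 = 580326159 multiplications

Standard: 862801408 multiplications (952^3). Strassen: 282475249 multiplications (7^10, after padding to 1024x1024). Strassen reduces 8 recursive multiplications to 7 at each level.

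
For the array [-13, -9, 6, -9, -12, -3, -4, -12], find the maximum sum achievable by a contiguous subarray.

Using Kadane's algorithm on [-13, -9, 6, -9, -12, -3, -4, -12]:

Scanning through the array:
Position 1 (value -9): max_ending_here = -9, max_so_far = -9
Position 2 (value 6): max_ending_here = 6, max_so_far = 6
Position 3 (value -9): max_ending_here = -3, max_so_far = 6
Position 4 (value -12): max_ending_here = -12, max_so_far = 6
Position 5 (value -3): max_ending_here = -3, max_so_far = 6
Position 6 (value -4): max_ending_here = -4, max_so_far = 6
Position 7 (value -12): max_ending_here = -12, max_so_far = 6

Maximum subarray: [6]
Maximum sum: 6

The maximum subarray is [6] with sum 6. This subarray runs from index 2 to index 2.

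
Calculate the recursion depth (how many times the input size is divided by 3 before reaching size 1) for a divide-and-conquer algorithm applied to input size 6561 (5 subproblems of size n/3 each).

For divide and conquer with division factor 3:

Problem sizes at each level:
Level 0: 6561
Level 1: 2187
Level 2: 729
Level 3: 243
Level 4: 81
Level 5: 27
Level 6: 9
Level 7: 3
Level 8: 1

The root is level 0 and the size-1 base case is level 8 (the tree spans levels 0 through 8, i.e. 9 levels counting the root), so the depth is the number of divisions: log_3(6561) = 8

The recursion tree depth is log_3(6561) = 8. At each level, the problem size is divided by 3, so it takes 8 divisions to reduce to a base case of size 1. The algorithm makes 5 recursive calls at each level.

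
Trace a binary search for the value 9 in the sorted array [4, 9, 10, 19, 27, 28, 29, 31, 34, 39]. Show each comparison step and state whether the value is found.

Binary search for 9 in [4, 9, 10, 19, 27, 28, 29, 31, 34, 39]:

lo=0, hi=9, mid=4, arr[mid]=27 -> 27 > 9, search left half
lo=0, hi=3, mid=1, arr[mid]=9 -> Found target at index 1!

Binary search finds 9 at index 1 after 2 comparisons. The search repeatedly halves the search space by comparing with the middle element.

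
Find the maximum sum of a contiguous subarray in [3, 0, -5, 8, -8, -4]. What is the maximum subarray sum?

Using Kadane's algorithm on [3, 0, -5, 8, -8, -4]:

Scanning through the array:
Position 1 (value 0): max_ending_here = 3, max_so_far = 3
Position 2 (value -5): max_ending_here = -2, max_so_far = 3
Position 3 (value 8): max_ending_here = 8, max_so_far = 8
Position 4 (value -8): max_ending_here = 0, max_so_far = 8
Position 5 (value -4): max_ending_here = -4, max_so_far = 8

Maximum subarray: [8]
Maximum sum: 8

The maximum subarray is [8] with sum 8. This subarray runs from index 3 to index 3.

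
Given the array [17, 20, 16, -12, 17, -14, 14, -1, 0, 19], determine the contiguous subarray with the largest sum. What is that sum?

Using Kadane's algorithm on [17, 20, 16, -12, 17, -14, 14, -1, 0, 19]:

Scanning through the array:
Position 1 (value 20): max_ending_here = 37, max_so_far = 37
Position 2 (value 16): max_ending_here = 53, max_so_far = 53
Position 3 (value -12): max_ending_here = 41, max_so_far = 53
Position 4 (value 17): max_ending_here = 58, max_so_far = 58
Position 5 (value -14): max_ending_here = 44, max_so_far = 58
Position 6 (value 14): max_ending_here = 58, max_so_far = 58
Position 7 (value -1): max_ending_here = 57, max_so_far = 58
Position 8 (value 0): max_ending_here = 57, max_so_far = 58
Position 9 (value 19): max_ending_here = 76, max_so_far = 76

Maximum subarray: [17, 20, 16, -12, 17, -14, 14, -1, 0, 19]
Maximum sum: 76

The maximum subarray is [17, 20, 16, -12, 17, -14, 14, -1, 0, 19] with sum 76. This subarray runs from index 0 to index 9.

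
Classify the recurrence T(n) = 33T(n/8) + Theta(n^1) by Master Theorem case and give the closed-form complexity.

Master Theorem for T(n) = 33T(n/8) + O(n^1):

a = 33, b = 8, c = 1
log_b(a) = log_8(33) = 1.6815

Case 1: c = 1 < log_8(33) = 1.6815
T(n) = O(n^(log_8 33))

For T(n) = 33T(n/8) + O(n^1): log_8(33) = 1.6815. This is Case 1 of the Master Theorem (c < log_b(a), work dominated by leaves), giving O(n^(log_8 33)).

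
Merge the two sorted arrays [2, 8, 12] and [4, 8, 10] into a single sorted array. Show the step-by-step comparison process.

Merging process:

Compare 2 vs 4: take 2 from left. Merged: [2]
Compare 8 vs 4: take 4 from right. Merged: [2, 4]
Compare 8 vs 8: take 8 from left. Merged: [2, 4, 8]
Compare 12 vs 8: take 8 from right. Merged: [2, 4, 8, 8]
Compare 12 vs 10: take 10 from right. Merged: [2, 4, 8, 8, 10]
Append remaining from left: [12]. Merged: [2, 4, 8, 8, 10, 12]

Final merged array: [2, 4, 8, 8, 10, 12]
Total comparisons: 5

The merged array is [2, 4, 8, 8, 10, 12], requiring 5 comparisons. The merge step runs in O(n) time where n is the total number of elements.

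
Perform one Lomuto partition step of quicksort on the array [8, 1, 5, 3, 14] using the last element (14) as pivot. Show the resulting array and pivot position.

Lomuto partition with pivot = 14:

Initial array: [8, 1, 5, 3, 14]

arr[0]=8 <= 14: swap with position 0, array becomes [8, 1, 5, 3, 14]
arr[1]=1 <= 14: swap with position 1, array becomes [8, 1, 5, 3, 14]
arr[2]=5 <= 14: swap with position 2, array becomes [8, 1, 5, 3, 14]
arr[3]=3 <= 14: swap with position 3, array becomes [8, 1, 5, 3, 14]

Place pivot at position 4: [8, 1, 5, 3, 14]
Pivot position: 4

After partitioning with pivot 14, the array becomes [8, 1, 5, 3, 14]. The pivot is placed at index 4. All elements to the left of the pivot are <= 14, and all elements to the right are > 14.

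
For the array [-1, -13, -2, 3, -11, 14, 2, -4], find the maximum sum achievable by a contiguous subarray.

Using Kadane's algorithm on [-1, -13, -2, 3, -11, 14, 2, -4]:

Scanning through the array:
Position 1 (value -13): max_ending_here = -13, max_so_far = -1
Position 2 (value -2): max_ending_here = -2, max_so_far = -1
Position 3 (value 3): max_ending_here = 3, max_so_far = 3
Position 4 (value -11): max_ending_here = -8, max_so_far = 3
Position 5 (value 14): max_ending_here = 14, max_so_far = 14
Position 6 (value 2): max_ending_here = 16, max_so_far = 16
Position 7 (value -4): max_ending_here = 12, max_so_far = 16

Maximum subarray: [14, 2]
Maximum sum: 16

The maximum subarray is [14, 2] with sum 16. This subarray runs from index 5 to index 6.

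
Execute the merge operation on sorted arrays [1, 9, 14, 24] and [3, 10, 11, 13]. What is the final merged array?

Merging process:

Compare 1 vs 3: take 1 from left. Merged: [1]
Compare 9 vs 3: take 3 from right. Merged: [1, 3]
Compare 9 vs 10: take 9 from left. Merged: [1, 3, 9]
Compare 14 vs 10: take 10 from right. Merged: [1, 3, 9, 10]
Compare 14 vs 11: take 11 from right. Merged: [1, 3, 9, 10, 11]
Compare 14 vs 13: take 13 from right. Merged: [1, 3, 9, 10, 11, 13]
Append remaining from left: [14, 24]. Merged: [1, 3, 9, 10, 11, 13, 14, 24]

Final merged array: [1, 3, 9, 10, 11, 13, 14, 24]
Total comparisons: 6

The merged array is [1, 3, 9, 10, 11, 13, 14, 24], requiring 6 comparisons. The merge step runs in O(n) time where n is the total number of elements.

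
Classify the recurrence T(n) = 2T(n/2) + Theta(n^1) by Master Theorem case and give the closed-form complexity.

Master Theorem for T(n) = 2T(n/2) + O(n^1):

a = 2, b = 2, c = 1
log_b(a) = log_2(2) = 1.0000

Case 2: c = 1 = log_2(2) = 1.0000
T(n) = O(n^1 log n) = O(n log n)

For T(n) = 2T(n/2) + O(n^1): log_2(2) = 1.0000. This is Case 2 of the Master Theorem (c = log_b(a), equal work at all levels), giving O(n log n).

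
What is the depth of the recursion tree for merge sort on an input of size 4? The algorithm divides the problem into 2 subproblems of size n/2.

For divide and conquer with division factor 2:

Problem sizes at each level:
Level 0: 4
Level 1: 2
Level 2: 1

The root is level 0 and the size-1 base case is level 2 (the tree spans levels 0 through 2, i.e. 3 levels counting the root), so the depth is the number of divisions: log_2(4) = 2

The recursion tree depth is log_2(4) = 2. At each level, the problem size is divided by 2, so it takes 2 divisions to reduce to a base case of size 1. The algorithm makes 2 recursive calls at each level.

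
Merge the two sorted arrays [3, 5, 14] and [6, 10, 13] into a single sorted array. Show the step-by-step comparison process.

Merging process:

Compare 3 vs 6: take 3 from left. Merged: [3]
Compare 5 vs 6: take 5 from left. Merged: [3, 5]
Compare 14 vs 6: take 6 from right. Merged: [3, 5, 6]
Compare 14 vs 10: take 10 from right. Merged: [3, 5, 6, 10]
Compare 14 vs 13: take 13 from right. Merged: [3, 5, 6, 10, 13]
Append remaining from left: [14]. Merged: [3, 5, 6, 10, 13, 14]

Final merged array: [3, 5, 6, 10, 13, 14]
Total comparisons: 5

The merged array is [3, 5, 6, 10, 13, 14], requiring 5 comparisons. The merge step runs in O(n) time where n is the total number of elements.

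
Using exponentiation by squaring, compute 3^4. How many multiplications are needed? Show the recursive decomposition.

Computing 3^4 by squaring (build up from 3^1; each line after the first costs one multiplication):

3^1 = 3
3^2 = (3^1)^2 = 3^2 = 9
3^4 = (3^2)^2 = 9^2 = 81

Result: 81
Multiplications needed: 2 (2 lines after 3^1)

3^4 = 81. Using exponentiation by squaring, this requires 2 multiplications. The key idea: if the exponent is even, square the half-power; if odd, multiply by the base once.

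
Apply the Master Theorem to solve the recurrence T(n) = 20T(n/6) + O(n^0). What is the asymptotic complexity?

Master Theorem for T(n) = 20T(n/6) + O(n^0):

a = 20, b = 6, c = 0
log_b(a) = log_6(20) = 1.6720

Case 1: c = 0 < log_6(20) = 1.6720
T(n) = O(n^(log_6 20))

For T(n) = 20T(n/6) + O(n^0): log_6(20) = 1.6720. This is Case 1 of the Master Theorem (c < log_b(a), work dominated by leaves), giving O(n^(log_6 20)).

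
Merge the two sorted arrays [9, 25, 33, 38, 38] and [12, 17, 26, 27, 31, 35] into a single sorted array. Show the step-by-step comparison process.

Merging process:

Compare 9 vs 12: take 9 from left. Merged: [9]
Compare 25 vs 12: take 12 from right. Merged: [9, 12]
Compare 25 vs 17: take 17 from right. Merged: [9, 12, 17]
Compare 25 vs 26: take 25 from left. Merged: [9, 12, 17, 25]
Compare 33 vs 26: take 26 from right. Merged: [9, 12, 17, 25, 26]
Compare 33 vs 27: take 27 from right. Merged: [9, 12, 17, 25, 26, 27]
Compare 33 vs 31: take 31 from right. Merged: [9, 12, 17, 25, 26, 27, 31]
Compare 33 vs 35: take 33 from left. Merged: [9, 12, 17, 25, 26, 27, 31, 33]
Compare 38 vs 35: take 35 from right. Merged: [9, 12, 17, 25, 26, 27, 31, 33, 35]
Append remaining from left: [38, 38]. Merged: [9, 12, 17, 25, 26, 27, 31, 33, 35, 38, 38]

Final merged array: [9, 12, 17, 25, 26, 27, 31, 33, 35, 38, 38]
Total comparisons: 9

The merged array is [9, 12, 17, 25, 26, 27, 31, 33, 35, 38, 38], requiring 9 comparisons. The merge step runs in O(n) time where n is the total number of elements.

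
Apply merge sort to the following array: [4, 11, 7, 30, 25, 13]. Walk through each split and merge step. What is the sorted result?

Merge sort trace:

Split: [4, 11, 7, 30, 25, 13] -> [4, 11, 7] and [30, 25, 13]
  Split: [4, 11, 7] -> [4] and [11, 7]
    Split: [11, 7] -> [11] and [7]
    Merge: [11] + [7] -> [7, 11]
  Merge: [4] + [7, 11] -> [4, 7, 11]
  Split: [30, 25, 13] -> [30] and [25, 13]
    Split: [25, 13] -> [25] and [13]
    Merge: [25] + [13] -> [13, 25]
  Merge: [30] + [13, 25] -> [13, 25, 30]
Merge: [4, 7, 11] + [13, 25, 30] -> [4, 7, 11, 13, 25, 30]

Final sorted array: [4, 7, 11, 13, 25, 30]

The merge sort proceeds by recursively splitting the array and merging sorted halves.
After all merges, the sorted array is [4, 7, 11, 13, 25, 30].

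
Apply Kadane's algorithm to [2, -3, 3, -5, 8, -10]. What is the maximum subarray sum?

Using Kadane's algorithm on [2, -3, 3, -5, 8, -10]:

Scanning through the array:
Position 1 (value -3): max_ending_here = -1, max_so_far = 2
Position 2 (value 3): max_ending_here = 3, max_so_far = 3
Position 3 (value -5): max_ending_here = -2, max_so_far = 3
Position 4 (value 8): max_ending_here = 8, max_so_far = 8
Position 5 (value -10): max_ending_here = -2, max_so_far = 8

Maximum subarray: [8]
Maximum sum: 8

The maximum subarray is [8] with sum 8. This subarray runs from index 4 to index 4.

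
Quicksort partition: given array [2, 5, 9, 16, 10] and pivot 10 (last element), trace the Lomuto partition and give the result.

Lomuto partition with pivot = 10:

Initial array: [2, 5, 9, 16, 10]

arr[0]=2 <= 10: swap with position 0, array becomes [2, 5, 9, 16, 10]
arr[1]=5 <= 10: swap with position 1, array becomes [2, 5, 9, 16, 10]
arr[2]=9 <= 10: swap with position 2, array becomes [2, 5, 9, 16, 10]
arr[3]=16 > 10: no swap

Place pivot at position 3: [2, 5, 9, 10, 16]
Pivot position: 3

After partitioning with pivot 10, the array becomes [2, 5, 9, 10, 16]. The pivot is placed at index 3. All elements to the left of the pivot are <= 10, and all elements to the right are > 10.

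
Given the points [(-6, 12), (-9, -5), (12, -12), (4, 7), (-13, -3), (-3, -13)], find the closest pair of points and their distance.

Computing all pairwise distances among 6 points:

d((-6, 12), (-9, -5)) = 17.2627
d((-6, 12), (12, -12)) = 30.0
d((-6, 12), (4, 7)) = 11.1803
d((-6, 12), (-13, -3)) = 16.5529
d((-6, 12), (-3, -13)) = 25.1794
d((-9, -5), (12, -12)) = 22.1359
d((-9, -5), (4, 7)) = 17.6918
d((-9, -5), (-13, -3)) = 4.4721 <-- minimum
d((-9, -5), (-3, -13)) = 10.0
d((12, -12), (4, 7)) = 20.6155
d((12, -12), (-13, -3)) = 26.5707
d((12, -12), (-3, -13)) = 15.0333
d((4, 7), (-13, -3)) = 19.7231
d((4, 7), (-3, -13)) = 21.1896
d((-13, -3), (-3, -13)) = 14.1421

Closest pair: (-9, -5) and (-13, -3) with distance 4.4721

The closest pair is (-9, -5) and (-13, -3) with Euclidean distance 4.4721. For 6 points, brute-force pairwise comparison is shown above. For large n, the divide-and-conquer algorithm (sort by x, recurse on halves, check the dividing strip) achieves O(n log n).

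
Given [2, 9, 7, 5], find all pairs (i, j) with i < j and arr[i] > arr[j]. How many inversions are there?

Finding inversions in [2, 9, 7, 5]:

(1, 2): arr[1]=9 > arr[2]=7
(1, 3): arr[1]=9 > arr[3]=5
(2, 3): arr[2]=7 > arr[3]=5

Total inversions: 3

The array has 3 inversion(s): (1,2), (1,3), (2,3). Each pair (i,j) satisfies i < j and arr[i] > arr[j].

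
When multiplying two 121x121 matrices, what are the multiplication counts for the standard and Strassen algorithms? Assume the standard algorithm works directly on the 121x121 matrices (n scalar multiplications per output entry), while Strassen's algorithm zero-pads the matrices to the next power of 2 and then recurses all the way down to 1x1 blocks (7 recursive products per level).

Matrix multiplication for 121x121 matrices:

Strassen's algorithm requires power-of-2 dimensions. Pad 121x121 to 128x128 (next power of 2).

Standard algorithm: 121^3 = 1771561 multiplications
Strassen's algorithm: 7^(log2(128)) = 7^7 = 823543 multiplications
Savings: 1771561 - 823543 = 948018 multiplications

Standard: 1771561 multiplications (121^3). Strassen: 823543 multiplications (7^7, after padding to 128x128). Strassen reduces 8 recursive multiplications to 7 at each level.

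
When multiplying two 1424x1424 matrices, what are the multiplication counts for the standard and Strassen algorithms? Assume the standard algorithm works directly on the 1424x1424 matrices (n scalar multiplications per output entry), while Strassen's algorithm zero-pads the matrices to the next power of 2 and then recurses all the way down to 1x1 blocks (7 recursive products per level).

Matrix multiplication for 1424x1424 matrices:

Strassen's algorithm requires power-of-2 dimensions. Pad 1424x1424 to 2048x2048 (next power of 2).

Standard algorithm: 1424^3 = 2887553024 multiplications
Strassen's algorithm: 7^(log2(2048)) = 7^11 = 1977326743 multiplications
Savings: 2887553024 - 1977326743 = 910226281 multiplications

Standard: 2887553024 multiplications (1424^3). Strassen: 1977326743 multiplications (7^11, after padding to 2048x2048). Strassen reduces 8 recursive multiplications to 7 at each level.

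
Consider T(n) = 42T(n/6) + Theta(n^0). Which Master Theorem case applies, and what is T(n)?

Master Theorem for T(n) = 42T(n/6) + O(n^0):

a = 42, b = 6, c = 0
log_b(a) = log_6(42) = 2.0860

Case 1: c = 0 < log_6(42) = 2.0860
T(n) = O(n^(log_6 42))

For T(n) = 42T(n/6) + O(n^0): log_6(42) = 2.0860. This is Case 1 of the Master Theorem (c < log_b(a), work dominated by leaves), giving O(n^(log_6 42)).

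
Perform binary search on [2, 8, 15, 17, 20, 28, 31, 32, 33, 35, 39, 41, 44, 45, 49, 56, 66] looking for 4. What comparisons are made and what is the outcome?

Binary search for 4 in [2, 8, 15, 17, 20, 28, 31, 32, 33, 35, 39, 41, 44, 45, 49, 56, 66]:

lo=0, hi=16, mid=8, arr[mid]=33 -> 33 > 4, search left half
lo=0, hi=7, mid=3, arr[mid]=17 -> 17 > 4, search left half
lo=0, hi=2, mid=1, arr[mid]=8 -> 8 > 4, search left half
lo=0, hi=0, mid=0, arr[mid]=2 -> 2 < 4, search right half
lo=1 > hi=0, target 4 not found

Binary search determines that 4 is not in the array after 4 comparisons. The search space was exhausted without finding the target.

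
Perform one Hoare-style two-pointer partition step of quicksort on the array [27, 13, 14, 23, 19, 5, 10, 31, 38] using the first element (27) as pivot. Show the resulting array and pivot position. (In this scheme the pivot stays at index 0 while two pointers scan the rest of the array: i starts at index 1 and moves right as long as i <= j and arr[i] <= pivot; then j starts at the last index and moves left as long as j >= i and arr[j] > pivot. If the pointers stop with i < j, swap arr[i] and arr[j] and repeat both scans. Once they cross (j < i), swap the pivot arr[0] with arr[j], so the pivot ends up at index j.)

Hoare-style two-pointer partition with pivot = 27:

Initial array: [27, 13, 14, 23, 19, 5, 10, 31, 38]

Pointers start at i = 1, j = 8.
i ends at 7, j ends at 6: the pointers have crossed (j < i), so scanning stops.

Swap pivot arr[0] with arr[6] to place pivot at position 6: [10, 13, 14, 23, 19, 5, 27, 31, 38]
Pivot position: 6

After partitioning with pivot 27, the array becomes [10, 13, 14, 23, 19, 5, 27, 31, 38]. The pivot is placed at index 6. All elements to the left of the pivot are <= 27, and all elements to the right are > 27.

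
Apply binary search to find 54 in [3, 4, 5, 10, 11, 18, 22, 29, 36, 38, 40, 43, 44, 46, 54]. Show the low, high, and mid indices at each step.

Binary search for 54 in [3, 4, 5, 10, 11, 18, 22, 29, 36, 38, 40, 43, 44, 46, 54]:

lo=0, hi=14, mid=7, arr[mid]=29 -> 29 < 54, search right half
lo=8, hi=14, mid=11, arr[mid]=43 -> 43 < 54, search right half
lo=12, hi=14, mid=13, arr[mid]=46 -> 46 < 54, search right half
lo=14, hi=14, mid=14, arr[mid]=54 -> Found target at index 14!

Binary search finds 54 at index 14 after 4 comparisons. The search repeatedly halves the search space by comparing with the middle element.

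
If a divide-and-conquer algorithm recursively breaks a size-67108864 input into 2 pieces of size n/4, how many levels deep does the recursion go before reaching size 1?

For divide and conquer with division factor 4:

Problem sizes at each level:
Level 0: 67108864
Level 1: 16777216
Level 2: 4194304
Level 3: 1048576
Level 4: 262144
Level 5: 65536
Level 6: 16384
Level 7: 4096
Level 8: 1024
Level 9: 256
Level 10: 64
Level 11: 16
Level 12: 4
Level 13: 1

The root is level 0 and the size-1 base case is level 13 (the tree spans levels 0 through 13, i.e. 14 levels counting the root), so the depth is the number of divisions: log_4(67108864) = 13

The recursion tree depth is log_4(67108864) = 13. At each level, the problem size is divided by 4, so it takes 13 divisions to reduce to a base case of size 1. The algorithm makes 2 recursive calls at each level.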